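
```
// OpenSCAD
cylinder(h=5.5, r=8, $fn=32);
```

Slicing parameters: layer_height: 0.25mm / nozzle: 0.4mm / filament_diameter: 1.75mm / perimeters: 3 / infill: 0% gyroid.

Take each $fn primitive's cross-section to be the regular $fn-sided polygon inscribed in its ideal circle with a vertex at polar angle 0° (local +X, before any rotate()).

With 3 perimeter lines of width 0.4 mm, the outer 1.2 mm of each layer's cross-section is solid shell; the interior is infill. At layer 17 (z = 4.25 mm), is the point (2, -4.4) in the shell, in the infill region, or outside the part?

At z = 4.25 mm: the cylinder: section is a regular 32-gon, circumradius r=8. Overall, the cross-section is a single solid region. The nearest boundary edge runs (3.06, -7.39)→(4.44, -6.65); distance from the point to it = 3.14 mm. The point is inside the cross-section and 3.14 mm from the nearest boundary — more than the 1.2 mm shell width (3 × 0.4), so it's in the infill interior.

infill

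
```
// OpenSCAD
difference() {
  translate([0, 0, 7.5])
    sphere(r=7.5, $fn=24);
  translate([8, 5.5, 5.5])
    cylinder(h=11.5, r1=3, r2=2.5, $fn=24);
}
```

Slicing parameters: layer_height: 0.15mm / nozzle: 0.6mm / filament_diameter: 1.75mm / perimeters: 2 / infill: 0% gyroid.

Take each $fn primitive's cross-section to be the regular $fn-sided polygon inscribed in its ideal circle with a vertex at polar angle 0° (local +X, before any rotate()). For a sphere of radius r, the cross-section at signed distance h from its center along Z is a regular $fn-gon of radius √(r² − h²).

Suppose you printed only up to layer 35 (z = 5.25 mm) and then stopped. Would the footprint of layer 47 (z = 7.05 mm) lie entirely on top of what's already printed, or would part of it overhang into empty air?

part overhangs

Compare the two slices. At z = 5.25: the sphere: section is a regular 24-gon, circumradius = √(r²−h²) = √(7.5²−2.25²) = 7.155 (area = (24/2)·7.155²·sin(360°/24) = 158.98 mm²); the cone at (8, 5.5) is absent (z outside [5.5, 17]); After the difference (first − rest): none of the subtracted shapes is present at this height, so the r=7.5 sphere is unchanged — area = 158.98 mm². At z = 7.05: the sphere: section is a regular 24-gon, circumradius = √(r²−h²) = √(7.5²−0.45²) = 7.486 (area = (24/2)·7.486²·sin(360°/24) = 174.07 mm²); the cone at (8, 5.5): at t=0.135 of its height the radius interpolates to r₁+(r₂−r₁)t = 2.933, giving a regular 24-gon of that circumradius (area = (24/2)·2.933²·sin(360°/24) = 26.71 mm²); After the difference (first − rest): starting from the r=7.5 sphere (174.07 mm²), the cone at (8, 5.5) partially overlaps it — only the 1.41 mm² overlap (of its 26.71 mm²) is removed, clipping the outline — area = 172.66 mm². Checking containment: at z = 7.05 the cross-section extends beyond the z = 5.25 cross-section by about 14.17 mm².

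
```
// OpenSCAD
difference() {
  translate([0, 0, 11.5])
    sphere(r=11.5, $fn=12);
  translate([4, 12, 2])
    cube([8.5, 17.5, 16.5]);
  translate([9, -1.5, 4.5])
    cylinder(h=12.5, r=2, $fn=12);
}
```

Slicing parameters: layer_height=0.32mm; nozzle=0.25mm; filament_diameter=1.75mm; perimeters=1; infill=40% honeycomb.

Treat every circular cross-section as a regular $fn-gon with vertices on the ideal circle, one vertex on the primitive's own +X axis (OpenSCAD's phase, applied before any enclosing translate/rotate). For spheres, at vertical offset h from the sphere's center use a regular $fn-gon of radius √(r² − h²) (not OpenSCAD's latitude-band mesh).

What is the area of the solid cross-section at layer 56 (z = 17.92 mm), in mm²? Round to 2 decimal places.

At z = 17.92 mm: the sphere: section is a regular 12-gon, circumradius = √(r²−h²) = √(11.5²−6.42²) = 9.541 (area = (12/2)·9.541²·sin(360°/12) = 273.10 mm²); the cube at (4, 12) (footprint 8.5×17.5) is included at this height (area 148.75 mm²); the cylinder at (9, -1.5) is absent (z outside [4.5, 17]); After the difference (first − rest): starting from the r=11.5 sphere (273.10 mm²), the 8.5×17.5 cube at (4, 12) misses the remaining region (no effect) — area = 273.10 mm². Overall, the cross-section is a single solid region. Net area = 273.10 mm².

273.10 mm²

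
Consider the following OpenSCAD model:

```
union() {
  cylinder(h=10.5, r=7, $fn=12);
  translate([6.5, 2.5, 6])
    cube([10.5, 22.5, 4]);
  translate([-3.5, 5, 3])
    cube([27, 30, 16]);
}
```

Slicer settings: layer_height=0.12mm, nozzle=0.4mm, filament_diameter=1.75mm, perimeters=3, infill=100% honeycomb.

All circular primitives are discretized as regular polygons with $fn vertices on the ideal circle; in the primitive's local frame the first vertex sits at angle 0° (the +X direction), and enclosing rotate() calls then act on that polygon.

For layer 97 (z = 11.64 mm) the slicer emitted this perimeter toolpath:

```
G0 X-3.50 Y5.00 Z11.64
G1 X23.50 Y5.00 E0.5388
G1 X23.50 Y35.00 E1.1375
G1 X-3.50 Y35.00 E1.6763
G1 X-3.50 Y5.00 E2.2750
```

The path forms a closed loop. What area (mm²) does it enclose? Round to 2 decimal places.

810.00 mm²

Apply the shoelace formula to the sequence of (X, Y) vertices; enclosed area = 810.00 mm².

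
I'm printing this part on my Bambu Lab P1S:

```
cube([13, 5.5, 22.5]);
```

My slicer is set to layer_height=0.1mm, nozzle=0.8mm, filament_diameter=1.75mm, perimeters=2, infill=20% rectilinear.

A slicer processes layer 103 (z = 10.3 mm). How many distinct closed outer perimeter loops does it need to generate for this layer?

1

At z = 10.3 mm: the 13×5.5 cube contributes its full rectangle. The result has 1 disconnected region.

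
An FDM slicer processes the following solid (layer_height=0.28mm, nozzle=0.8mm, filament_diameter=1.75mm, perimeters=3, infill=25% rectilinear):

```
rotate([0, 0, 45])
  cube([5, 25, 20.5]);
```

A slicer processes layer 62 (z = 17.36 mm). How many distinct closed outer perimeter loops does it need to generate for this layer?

At z = 17.36 mm: the 5×25 cube contributes its full rectangle; (whole slice rotated 45° about Z — lengths, areas and connectivity unchanged). The result has 1 disconnected region.

1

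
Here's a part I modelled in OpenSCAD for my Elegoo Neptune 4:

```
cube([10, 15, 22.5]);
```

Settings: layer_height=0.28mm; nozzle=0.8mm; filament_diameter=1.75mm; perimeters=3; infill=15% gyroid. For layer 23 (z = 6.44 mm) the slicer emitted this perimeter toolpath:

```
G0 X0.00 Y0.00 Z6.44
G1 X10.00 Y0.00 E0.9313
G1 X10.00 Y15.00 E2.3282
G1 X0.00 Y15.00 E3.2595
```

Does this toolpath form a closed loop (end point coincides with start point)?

no

Start point (G0): (0.00, 0.00). End point (last G1): the path does not return to the start — open.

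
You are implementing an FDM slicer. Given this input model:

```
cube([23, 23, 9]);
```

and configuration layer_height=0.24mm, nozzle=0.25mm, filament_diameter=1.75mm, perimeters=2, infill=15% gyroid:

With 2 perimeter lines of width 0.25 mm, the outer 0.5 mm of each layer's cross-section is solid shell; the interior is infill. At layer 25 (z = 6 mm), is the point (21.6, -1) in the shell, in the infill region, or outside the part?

At z = 6 mm: the 23×23 cube contributes its full rectangle. Overall, the cross-section is a single solid region. The nearest boundary edge runs (0.00, 0.00)→(23.00, 0.00); distance from the point to it = 1.00 mm. The point is not inside any of the regions above, so it lies outside the cross-section (1.00 mm from the nearest boundary).

outside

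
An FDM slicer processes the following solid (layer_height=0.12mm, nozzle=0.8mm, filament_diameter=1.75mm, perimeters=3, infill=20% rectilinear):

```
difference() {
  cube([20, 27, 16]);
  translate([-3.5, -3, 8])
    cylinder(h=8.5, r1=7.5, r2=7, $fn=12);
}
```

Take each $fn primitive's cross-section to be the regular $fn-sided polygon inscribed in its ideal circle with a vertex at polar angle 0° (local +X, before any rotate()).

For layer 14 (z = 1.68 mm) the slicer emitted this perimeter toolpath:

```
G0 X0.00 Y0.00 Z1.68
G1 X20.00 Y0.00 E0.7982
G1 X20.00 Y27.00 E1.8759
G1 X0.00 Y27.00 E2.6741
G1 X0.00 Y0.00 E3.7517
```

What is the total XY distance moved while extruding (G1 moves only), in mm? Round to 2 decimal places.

Sum the Euclidean lengths of each G1 segment: total = 94.00 mm.

94.00 mm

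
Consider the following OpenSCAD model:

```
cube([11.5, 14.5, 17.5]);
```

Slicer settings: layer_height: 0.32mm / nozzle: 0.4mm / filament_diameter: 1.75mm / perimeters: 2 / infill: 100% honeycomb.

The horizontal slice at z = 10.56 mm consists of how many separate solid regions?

1

At z = 10.56 mm: the cube (footprint 11.5×14.5) is included at this height. The result has 1 disconnected region.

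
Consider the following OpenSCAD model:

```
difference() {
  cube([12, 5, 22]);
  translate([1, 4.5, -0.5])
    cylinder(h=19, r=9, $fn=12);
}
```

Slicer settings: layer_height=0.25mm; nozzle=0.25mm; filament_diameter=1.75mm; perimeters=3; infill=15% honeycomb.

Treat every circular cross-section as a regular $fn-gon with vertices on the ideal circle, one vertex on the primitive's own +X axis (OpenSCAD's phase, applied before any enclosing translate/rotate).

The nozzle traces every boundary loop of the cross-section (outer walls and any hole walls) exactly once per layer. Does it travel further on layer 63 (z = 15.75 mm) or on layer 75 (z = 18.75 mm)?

Layer 63 (z = 15.75): the cube (footprint 12×5) is included at this height (perimeter 34.00 mm); the r=9 cylinder at (1, 4.5) gives a regular 12-gon of circumradius 9 (constant along its height) (perimeter = 2·12·9.000·sin(180°/12) = 55.90 mm); After the difference (first − rest): starting from the 12×5 cube, the r=9 cylinder at (1, 4.5) partially overlaps it — only the 47.25 mm² overlap (of its 243.00 mm²) is removed, clipping the outline — boundary = 15.52 mm. So its perimeter = 15.52 mm. Layer 75 (z = 18.75): the cube is present — its section is the full 12×5 rectangle (perimeter 34.00 mm); the cylinder at (1, 4.5) does not reach this height (z outside [-0.5, 18.5]); After the difference (first − rest): none of the subtracted shapes is present at this height, so the 12×5 cube is unchanged — boundary = 34.00 mm. So its perimeter = 34.00 mm. Layer 75 is larger (34.00 vs 15.52 mm).

layer 75 (z = 18.75 mm)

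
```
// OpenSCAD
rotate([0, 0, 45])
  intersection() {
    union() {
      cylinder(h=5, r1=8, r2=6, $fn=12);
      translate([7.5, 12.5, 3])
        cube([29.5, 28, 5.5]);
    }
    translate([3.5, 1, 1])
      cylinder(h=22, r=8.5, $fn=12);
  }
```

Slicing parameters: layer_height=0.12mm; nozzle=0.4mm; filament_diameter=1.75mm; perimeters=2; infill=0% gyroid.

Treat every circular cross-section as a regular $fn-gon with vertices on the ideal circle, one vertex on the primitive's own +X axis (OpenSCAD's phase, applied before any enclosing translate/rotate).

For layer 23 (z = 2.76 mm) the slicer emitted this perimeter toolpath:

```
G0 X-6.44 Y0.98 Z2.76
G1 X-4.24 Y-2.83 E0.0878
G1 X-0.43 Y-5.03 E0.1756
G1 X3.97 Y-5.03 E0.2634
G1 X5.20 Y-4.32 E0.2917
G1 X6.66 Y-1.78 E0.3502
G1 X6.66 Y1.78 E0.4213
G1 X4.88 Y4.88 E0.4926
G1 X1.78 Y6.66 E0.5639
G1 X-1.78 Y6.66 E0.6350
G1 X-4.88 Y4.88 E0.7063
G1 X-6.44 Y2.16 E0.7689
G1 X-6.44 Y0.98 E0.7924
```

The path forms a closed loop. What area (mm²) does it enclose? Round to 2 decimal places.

Apply the shoelace formula to the sequence of (X, Y) vertices; enclosed area = 120.25 mm².

120.25 mm²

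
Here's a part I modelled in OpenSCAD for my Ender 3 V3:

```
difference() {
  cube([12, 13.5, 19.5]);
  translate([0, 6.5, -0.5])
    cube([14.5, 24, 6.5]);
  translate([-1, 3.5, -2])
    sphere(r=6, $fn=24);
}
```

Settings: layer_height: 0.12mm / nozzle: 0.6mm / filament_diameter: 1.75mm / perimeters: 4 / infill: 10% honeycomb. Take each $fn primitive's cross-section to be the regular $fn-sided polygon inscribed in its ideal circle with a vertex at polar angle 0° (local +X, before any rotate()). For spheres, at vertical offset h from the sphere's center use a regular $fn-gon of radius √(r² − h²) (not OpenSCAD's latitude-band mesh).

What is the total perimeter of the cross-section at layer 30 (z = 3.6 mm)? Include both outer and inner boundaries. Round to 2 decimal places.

37.87 mm

At z = 3.6 mm: the 12×13.5 cube contributes its full rectangle (perimeter 51.00 mm); the cube at (0, 6.5) (footprint 14.5×24) is included at this height (perimeter 77.00 mm); the r=6 sphere at (-1, 3.5) slices to a regular 24-gon of circumradius 2.154 (√(r²−h²) with h=5.6 from center) (perimeter = 2·24·2.154·sin(180°/24) = 13.50 mm); Taking the first minus the rest: starting from the 12×13.5 cube, the 14.5×24 cube at (0, 6.5) partially overlaps it — only the 84.00 mm² overlap (of its 348.00 mm²) is removed, clipping the outline; the r=6 sphere at (-1, 3.5) partially overlaps it — only the 3.08 mm² overlap (of its 14.41 mm²) is removed, clipping the outline — boundary = 37.87 mm. Overall, the cross-section is a single solid region. Total boundary length (outer) = 37.87 mm.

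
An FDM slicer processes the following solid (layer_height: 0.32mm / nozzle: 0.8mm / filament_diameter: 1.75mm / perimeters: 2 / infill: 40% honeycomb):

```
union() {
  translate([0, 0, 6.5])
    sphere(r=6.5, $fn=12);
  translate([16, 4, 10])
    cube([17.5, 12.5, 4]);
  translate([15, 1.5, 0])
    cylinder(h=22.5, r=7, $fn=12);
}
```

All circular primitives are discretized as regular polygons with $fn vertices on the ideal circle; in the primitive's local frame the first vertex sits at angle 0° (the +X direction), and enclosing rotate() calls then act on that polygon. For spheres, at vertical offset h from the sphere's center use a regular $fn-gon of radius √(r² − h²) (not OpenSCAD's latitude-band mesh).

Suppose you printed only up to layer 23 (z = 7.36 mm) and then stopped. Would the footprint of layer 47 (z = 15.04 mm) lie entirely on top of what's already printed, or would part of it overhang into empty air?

Compare the two slices. At z = 7.36: the r=6.5 sphere contributes a regular 12-gon of circumradius √(6.5²−0.86²) = 6.443 (area = (12/2)·6.443²·sin(360°/12) = 124.53 mm²); the cube at (16, 4) is not intersected at this z (z outside [10, 14]); the r=7 cylinder at (15, 1.5) contributes a regular 12-gon of circumradius 7 (area = (12/2)·7.000²·sin(360°/12) = 147.00 mm²); Merging all regions: the 2 present regions are separate (no shared area or edge), so areas and boundary lengths simply add and each stays a separate island — area = 271.53 mm². At z = 15.04: the sphere does not reach this height (|z−center|=8.540 > r=6.5); the cube at (16, 4) does not reach this height (z outside [10, 14]); the r=7 cylinder at (15, 1.5) contributes a regular 12-gon of circumradius 7 (area = (12/2)·7.000²·sin(360°/12) = 147.00 mm²); Taking the union: only the r=7 cylinder at (15, 1.5) is present, so the union is just that shape — area = 147.00 mm². Checking containment: the cross-section at z = 15.04 is a subset of the cross-section at z = 7.36.

entirely on top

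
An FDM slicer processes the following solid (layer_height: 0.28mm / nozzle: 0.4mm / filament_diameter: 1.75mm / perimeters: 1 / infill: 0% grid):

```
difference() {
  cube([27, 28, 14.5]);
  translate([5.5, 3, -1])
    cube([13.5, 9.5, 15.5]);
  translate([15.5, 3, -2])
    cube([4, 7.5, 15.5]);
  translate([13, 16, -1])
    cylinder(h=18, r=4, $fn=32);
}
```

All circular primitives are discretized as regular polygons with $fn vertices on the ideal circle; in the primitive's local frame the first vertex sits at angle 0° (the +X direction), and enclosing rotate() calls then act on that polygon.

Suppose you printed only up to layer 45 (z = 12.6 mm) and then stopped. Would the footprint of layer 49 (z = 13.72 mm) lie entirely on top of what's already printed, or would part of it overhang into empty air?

Compare the two slices. At z = 12.6: the cube is present — its section is the full 27×28 rectangle (area 756.00 mm²); the cube at (5.5, 3) (footprint 13.5×9.5) is included at this height (area 128.25 mm²); the 4×7.5 cube at (15.5, 3) contributes its full rectangle (area 30.00 mm²); the r=4 cylinder at (13, 16) contributes a regular 32-gon of circumradius 4 (area = (32/2)·4.000²·sin(360°/32) = 49.94 mm²); After the difference (first − rest): starting from the 27×28 cube (756.00 mm²), the 13.5×9.5 cube at (5.5, 3) lies wholly inside it (removes its full 128.25 mm² and its 46.00 mm outline becomes a hole wall); the 4×7.5 cube at (15.5, 3) partially overlaps it — only the 3.75 mm² overlap (of its 30.00 mm²) is removed, clipping the outline; the r=4 cylinder at (13, 16) partially overlaps it — only the 48.69 mm² overlap (of its 49.94 mm²) is removed, clipping the outline — area = 575.31 mm². At z = 13.72: the cube (footprint 27×28) is included at this height (area 756.00 mm²); the cube at (5.5, 3) (footprint 13.5×9.5) is included at this height (area 128.25 mm²); the cube at (15.5, 3) is not intersected at this z (z outside [-2, 13.5]); the cylinder at (13, 16): section is a regular 32-gon, circumradius r=4 (area = (32/2)·4.000²·sin(360°/32) = 49.94 mm²); Subtracting the remaining from the first: starting from the 27×28 cube (756.00 mm²), the 13.5×9.5 cube at (5.5, 3) lies wholly inside it (removes its full 128.25 mm² and its 46.00 mm outline becomes a hole wall); the r=4 cylinder at (13, 16) partially overlaps it — only the 48.69 mm² overlap (of its 49.94 mm²) is removed, clipping the outline — area = 579.06 mm². Checking containment: at z = 13.72 the cross-section extends beyond the z = 12.6 cross-section by about 3.75 mm².

part overhangs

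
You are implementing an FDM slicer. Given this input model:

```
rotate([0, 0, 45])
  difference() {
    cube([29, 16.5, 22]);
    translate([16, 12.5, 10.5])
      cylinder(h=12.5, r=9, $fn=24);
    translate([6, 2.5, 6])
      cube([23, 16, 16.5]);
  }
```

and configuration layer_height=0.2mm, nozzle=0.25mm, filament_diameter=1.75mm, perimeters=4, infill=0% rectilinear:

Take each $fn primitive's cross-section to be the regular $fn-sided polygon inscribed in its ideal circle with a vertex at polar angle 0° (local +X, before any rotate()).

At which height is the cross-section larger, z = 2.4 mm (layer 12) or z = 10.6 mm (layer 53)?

layer 12 (z = 2.4 mm)

Layer 12 (z = 2.4): the 29×16.5 cube contributes its full rectangle (area 478.50 mm²); the cylinder at (16, 12.5) does not reach this height (z outside [10.5, 23]); the cube at (6, 2.5) is absent (z outside [6, 22.5]); After the difference (first − rest): none of the subtracted shapes is present at this height, so the 29×16.5 cube is unchanged — area = 478.50 mm²; (whole slice rotated 45° about Z — lengths, areas and connectivity unchanged). So its area = 478.50 mm². Layer 53 (z = 10.6): the cube is present — its section is the full 29×16.5 rectangle (area 478.50 mm²); the r=9 cylinder at (16, 12.5) contributes a regular 24-gon of circumradius 9 (area = (24/2)·9.000²·sin(360°/24) = 251.57 mm²); the cube at (6, 2.5) (footprint 23×16) is included at this height (area 368.00 mm²); After the difference (first − rest): starting from the 29×16.5 cube (478.50 mm²), the r=9 cylinder at (16, 12.5) partially overlaps it — only the 194.89 mm² overlap (of its 251.57 mm²) is removed, clipping the outline; the 23×16 cube at (6, 2.5) partially overlaps it — only the 127.11 mm² overlap (of its 368.00 mm²) is removed, clipping the outline — area = 156.50 mm²; (whole slice rotated 45° about Z — lengths, areas and connectivity unchanged). So its area = 156.50 mm². Layer 12 is larger (478.50 vs 156.50 mm²).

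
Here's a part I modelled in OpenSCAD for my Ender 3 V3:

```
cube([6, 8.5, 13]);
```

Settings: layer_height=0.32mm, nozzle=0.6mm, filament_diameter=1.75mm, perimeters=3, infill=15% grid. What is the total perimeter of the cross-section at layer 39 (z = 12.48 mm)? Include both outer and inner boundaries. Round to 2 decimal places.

29.00 mm

At z = 12.48 mm: the 6×8.5 cube contributes its full rectangle (perimeter 29.00 mm). Overall, the cross-section is a single solid region. Total boundary length (outer) = 29.00 mm.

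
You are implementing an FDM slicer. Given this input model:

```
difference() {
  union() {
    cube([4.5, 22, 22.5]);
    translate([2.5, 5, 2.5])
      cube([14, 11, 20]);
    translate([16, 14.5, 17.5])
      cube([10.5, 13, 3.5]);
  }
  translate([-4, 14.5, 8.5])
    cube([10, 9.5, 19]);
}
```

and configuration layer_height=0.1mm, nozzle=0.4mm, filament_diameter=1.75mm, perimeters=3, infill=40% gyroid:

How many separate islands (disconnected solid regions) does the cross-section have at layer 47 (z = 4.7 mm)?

1

At z = 4.7 mm: the cube is present — its section is the full 4.5×22 rectangle; the cube at (2.5, 5) (footprint 14×11) is included at this height; the cube at (16, 14.5) is absent (z outside [17.5, 21]); Combining (union): the regions partially overlap (shared area 22.00 mm²), so overlapping operands fuse into one piece — 1 connected region; the cube at (-4, 14.5) does not reach this height (z outside [8.5, 27.5]); After the difference (first − rest): none of the subtracted shapes is present at this height, so that combined region is unchanged — 1 connected region. Overall, the cross-section is a single solid region. Island count = 1.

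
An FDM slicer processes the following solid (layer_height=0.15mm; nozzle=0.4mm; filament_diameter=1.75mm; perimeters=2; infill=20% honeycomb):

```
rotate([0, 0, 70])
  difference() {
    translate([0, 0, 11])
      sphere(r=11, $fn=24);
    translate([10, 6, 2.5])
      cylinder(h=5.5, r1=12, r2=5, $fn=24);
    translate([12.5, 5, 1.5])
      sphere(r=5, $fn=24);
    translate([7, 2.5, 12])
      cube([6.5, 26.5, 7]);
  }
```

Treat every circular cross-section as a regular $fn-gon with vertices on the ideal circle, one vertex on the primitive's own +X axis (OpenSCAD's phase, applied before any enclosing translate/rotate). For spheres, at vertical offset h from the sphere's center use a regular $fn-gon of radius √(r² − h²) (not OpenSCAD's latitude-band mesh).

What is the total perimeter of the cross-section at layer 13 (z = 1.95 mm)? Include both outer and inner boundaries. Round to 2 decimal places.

39.18 mm

At z = 1.95 mm: the sphere: section is a regular 24-gon, circumradius = √(r²−h²) = √(11²−9.05²) = 6.253 (perimeter = 2·24·6.253·sin(180°/24) = 39.18 mm); the cone at (10, 6) is not intersected at this z (z outside [2.5, 8]); the r=5 sphere at (12.5, 5) slices to a regular 24-gon of circumradius 4.980 (√(r²−h²) with h=0.45 from center) (perimeter = 2·24·4.980·sin(180°/24) = 31.20 mm); the cube at (7, 2.5) is not intersected at this z (z outside [12, 19]); After the difference (first − rest): starting from the r=11 sphere, the r=5 sphere at (12.5, 5) misses the remaining region (no effect) — boundary = 39.18 mm; (whole slice rotated 70° about Z — lengths, areas and connectivity unchanged). Overall, the cross-section is a single solid region. Total boundary length (outer) = 39.18 mm.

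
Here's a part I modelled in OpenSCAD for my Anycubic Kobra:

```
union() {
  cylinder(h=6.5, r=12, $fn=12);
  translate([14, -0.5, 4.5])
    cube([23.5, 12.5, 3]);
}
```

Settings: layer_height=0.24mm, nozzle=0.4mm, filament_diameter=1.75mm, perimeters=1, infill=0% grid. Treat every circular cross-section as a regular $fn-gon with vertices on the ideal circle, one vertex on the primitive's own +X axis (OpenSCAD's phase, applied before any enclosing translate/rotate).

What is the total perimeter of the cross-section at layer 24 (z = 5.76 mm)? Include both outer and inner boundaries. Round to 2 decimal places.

At z = 5.76 mm: the r=12 cylinder contributes a regular 12-gon of circumradius 12 (perimeter = 2·12·12.000·sin(180°/12) = 74.54 mm); the 23.5×12.5 cube at (14, -0.5) contributes its full rectangle (perimeter 72.00 mm); Combining (union): the 2 present regions are separate (no shared area or edge), so areas and boundary lengths simply add and each stays a separate island — boundary = 146.54 mm. Overall, the cross-section has 2 separate islands. Total boundary length (outer) = 146.54 mm.

146.54 mm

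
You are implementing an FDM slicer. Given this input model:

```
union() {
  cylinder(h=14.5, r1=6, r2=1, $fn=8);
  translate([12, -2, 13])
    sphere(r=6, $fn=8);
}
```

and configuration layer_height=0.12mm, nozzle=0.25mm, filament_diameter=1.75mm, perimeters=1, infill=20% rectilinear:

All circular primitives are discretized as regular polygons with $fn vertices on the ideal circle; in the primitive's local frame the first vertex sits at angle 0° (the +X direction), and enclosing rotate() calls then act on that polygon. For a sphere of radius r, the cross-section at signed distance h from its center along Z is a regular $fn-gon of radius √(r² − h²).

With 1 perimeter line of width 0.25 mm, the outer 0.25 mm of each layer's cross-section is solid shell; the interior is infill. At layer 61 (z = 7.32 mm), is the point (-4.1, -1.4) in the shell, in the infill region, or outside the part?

outside

At z = 7.32 mm: the cone: at t=0.505 of its height the radius interpolates to r₁+(r₂−r₁)t = 3.476, giving a regular 8-gon of that circumradius; the r=6 sphere at (12, -2) slices to a regular 8-gon of circumradius 1.933 (√(r²−h²) with h=5.68 from center); Merging all regions: the 2 present regions are separate (no shared area or edge), so areas and boundary lengths simply add and each stays a separate island — 2 connected regions. Overall, the cross-section has 2 separate islands. The nearest boundary edge runs (-2.46, -2.46)→(-3.48, 0.00); distance from the point to it = 1.11 mm. The point is not inside any of the regions above, so it lies outside the cross-section (1.11 mm from the nearest boundary).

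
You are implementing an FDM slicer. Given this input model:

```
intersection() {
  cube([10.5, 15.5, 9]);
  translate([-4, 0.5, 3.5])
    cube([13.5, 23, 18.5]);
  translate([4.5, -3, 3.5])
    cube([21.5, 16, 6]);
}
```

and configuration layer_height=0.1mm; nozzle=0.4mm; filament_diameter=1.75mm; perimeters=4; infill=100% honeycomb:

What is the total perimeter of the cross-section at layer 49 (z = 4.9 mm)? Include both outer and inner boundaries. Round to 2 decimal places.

35.00 mm

At z = 4.9 mm: the cube is present — its section is the full 10.5×15.5 rectangle (perimeter 52.00 mm); the cube at (-4, 0.5) is present — its section is the full 13.5×23 rectangle (perimeter 73.00 mm); the cube at (4.5, -3) is present — its section is the full 21.5×16 rectangle (perimeter 75.00 mm); Keeping only the common overlap: the 13.5×23 cube at (-4, 0.5) partially overlaps the 10.5×15.5 cube; clipping to the common part keeps 142.50 mm²; the 21.5×16 cube at (4.5, -3) partially overlaps the running intersection; clipping to the common part keeps 62.50 mm² — boundary = 35.00 mm. Overall, the cross-section is a single solid region. Total boundary length (outer) = 35.00 mm.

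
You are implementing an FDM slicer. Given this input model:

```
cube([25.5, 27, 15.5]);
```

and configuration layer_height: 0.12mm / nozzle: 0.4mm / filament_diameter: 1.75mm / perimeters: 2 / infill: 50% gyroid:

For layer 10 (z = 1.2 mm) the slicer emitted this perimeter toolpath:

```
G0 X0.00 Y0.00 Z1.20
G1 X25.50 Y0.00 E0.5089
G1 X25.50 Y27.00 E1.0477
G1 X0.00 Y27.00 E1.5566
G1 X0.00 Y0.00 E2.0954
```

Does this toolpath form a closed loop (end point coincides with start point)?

Start point (G0): (0.00, 0.00). End point (last G1): the path returns to the start — closed.

yes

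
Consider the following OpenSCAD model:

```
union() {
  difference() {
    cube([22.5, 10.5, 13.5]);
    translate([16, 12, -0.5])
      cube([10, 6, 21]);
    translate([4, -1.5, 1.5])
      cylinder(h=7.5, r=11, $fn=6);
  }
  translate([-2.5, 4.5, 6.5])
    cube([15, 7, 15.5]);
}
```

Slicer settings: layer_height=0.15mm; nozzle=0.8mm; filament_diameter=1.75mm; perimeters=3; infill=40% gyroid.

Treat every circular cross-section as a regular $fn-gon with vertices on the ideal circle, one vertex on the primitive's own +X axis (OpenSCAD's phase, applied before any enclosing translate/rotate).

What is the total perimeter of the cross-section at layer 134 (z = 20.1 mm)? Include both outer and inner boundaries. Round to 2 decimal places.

At z = 20.1 mm: the cube is absent (z outside [0, 13.5]); the 10×6 cube at (16, 12) contributes its full rectangle (perimeter 32.00 mm); the cylinder at (4, -1.5) is absent (z outside [1.5, 9]); Taking the first minus the rest: the first operand is absent here, so nothing remains; the cube at (-2.5, 4.5) is present — its section is the full 15×7 rectangle (perimeter 44.00 mm); Combining (union): only the 15×7 cube at (-2.5, 4.5) is present, so the union is just that shape — boundary = 44.00 mm. Overall, the cross-section is a single solid region. Total boundary length (outer) = 44.00 mm.

44.00 mm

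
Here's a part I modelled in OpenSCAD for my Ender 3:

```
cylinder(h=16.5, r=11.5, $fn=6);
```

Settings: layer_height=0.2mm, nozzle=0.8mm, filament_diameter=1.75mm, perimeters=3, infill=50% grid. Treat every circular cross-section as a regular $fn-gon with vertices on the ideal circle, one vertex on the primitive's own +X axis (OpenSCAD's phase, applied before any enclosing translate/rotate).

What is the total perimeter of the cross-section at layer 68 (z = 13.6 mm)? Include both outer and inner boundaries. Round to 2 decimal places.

69.00 mm

At z = 13.6 mm: the r=11.5 cylinder gives a regular 6-gon of circumradius 11.5 (constant along its height) (perimeter = 2·6·11.500·sin(180°/6) = 69.00 mm). Overall, the cross-section is a single solid region. Total boundary length (outer) = 69.00 mm.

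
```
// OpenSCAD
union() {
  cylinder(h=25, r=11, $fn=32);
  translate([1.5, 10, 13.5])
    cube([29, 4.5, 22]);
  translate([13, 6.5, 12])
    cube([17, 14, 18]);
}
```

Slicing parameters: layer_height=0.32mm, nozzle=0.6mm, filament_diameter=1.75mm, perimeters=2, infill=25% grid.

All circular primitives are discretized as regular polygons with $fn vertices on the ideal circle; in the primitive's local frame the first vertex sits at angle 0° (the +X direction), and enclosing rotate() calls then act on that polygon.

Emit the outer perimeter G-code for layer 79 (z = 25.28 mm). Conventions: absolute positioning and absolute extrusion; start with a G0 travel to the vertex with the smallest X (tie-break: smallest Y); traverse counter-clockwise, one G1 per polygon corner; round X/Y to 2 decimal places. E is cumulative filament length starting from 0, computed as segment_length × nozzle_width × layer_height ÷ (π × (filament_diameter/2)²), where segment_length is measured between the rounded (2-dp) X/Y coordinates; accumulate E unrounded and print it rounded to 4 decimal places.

G0 X1.50 Y10.00 Z25.28
G1 X13.00 Y10.00 E0.9180
G1 X13.00 Y6.50 E1.1974
G1 X30.00 Y6.50 E2.5544
G1 X30.00 Y10.00 E2.8338
G1 X30.50 Y10.00 E2.8737
G1 X30.50 Y14.50 E3.2329
G1 X30.00 Y14.50 E3.2728
G1 X30.00 Y20.50 E3.7517
G1 X13.00 Y20.50 E5.1088
G1 X13.00 Y14.50 E5.5877
G1 X1.50 Y14.50 E6.5057
G1 X1.50 Y10.00 E6.8649

At z = 25.28 mm: the cylinder is absent (z outside [0, 25]); the 29×4.5 cube at (1.5, 10) contributes its full rectangle; the 17×14 cube at (13, 6.5) contributes its full rectangle; Taking the union: the regions partially overlap (shared area 76.50 mm²), so overlapping operands fuse into one piece — 1 connected region. The outline is a single polygon with 12 vertices. Extrusion per mm of travel: 0.6 × 0.32 / (π × 0.875²) = 0.079824. Accumulating E over each segment gives final E = 6.8649.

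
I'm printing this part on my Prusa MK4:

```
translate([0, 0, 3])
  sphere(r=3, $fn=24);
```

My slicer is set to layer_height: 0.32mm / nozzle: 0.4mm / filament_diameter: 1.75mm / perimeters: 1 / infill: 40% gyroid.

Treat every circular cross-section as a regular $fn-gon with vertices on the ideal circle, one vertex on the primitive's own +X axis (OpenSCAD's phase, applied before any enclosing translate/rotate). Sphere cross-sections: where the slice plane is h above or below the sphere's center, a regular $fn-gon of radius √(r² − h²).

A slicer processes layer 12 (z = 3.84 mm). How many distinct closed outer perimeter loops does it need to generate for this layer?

1

At z = 3.84 mm: the r=3 sphere contributes a regular 24-gon of circumradius √(3²−0.84²) = 2.880. The result has 1 disconnected region.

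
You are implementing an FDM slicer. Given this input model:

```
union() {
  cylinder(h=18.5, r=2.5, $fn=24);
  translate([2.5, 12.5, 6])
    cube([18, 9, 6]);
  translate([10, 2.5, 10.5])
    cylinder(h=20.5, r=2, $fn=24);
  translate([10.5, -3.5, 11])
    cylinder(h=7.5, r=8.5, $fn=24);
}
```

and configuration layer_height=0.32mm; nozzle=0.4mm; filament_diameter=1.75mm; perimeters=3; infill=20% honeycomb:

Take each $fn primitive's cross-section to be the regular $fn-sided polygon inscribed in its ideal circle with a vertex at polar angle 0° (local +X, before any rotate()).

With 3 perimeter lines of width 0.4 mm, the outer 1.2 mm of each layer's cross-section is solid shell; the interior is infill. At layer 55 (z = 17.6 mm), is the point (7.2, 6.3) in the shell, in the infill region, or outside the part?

outside

At z = 17.6 mm: the r=2.5 cylinder gives a regular 24-gon of circumradius 2.5 (constant along its height); the cube at (2.5, 12.5) is absent (z outside [6, 12]); the cylinder at (10, 2.5): section is a regular 24-gon, circumradius r=2; the cylinder at (10.5, -3.5): section is a regular 24-gon, circumradius r=8.5; Taking the union: the regions partially overlap (shared area 12.42 mm²), so overlapping operands fuse into one piece — 2 connected regions. Overall, the cross-section has 2 separate islands. The nearest boundary edge runs (6.25, 3.86)→(8.30, 4.71); distance from the point to it = 1.89 mm. The point is not inside any of the regions above, so it lies outside the cross-section (1.89 mm from the nearest boundary).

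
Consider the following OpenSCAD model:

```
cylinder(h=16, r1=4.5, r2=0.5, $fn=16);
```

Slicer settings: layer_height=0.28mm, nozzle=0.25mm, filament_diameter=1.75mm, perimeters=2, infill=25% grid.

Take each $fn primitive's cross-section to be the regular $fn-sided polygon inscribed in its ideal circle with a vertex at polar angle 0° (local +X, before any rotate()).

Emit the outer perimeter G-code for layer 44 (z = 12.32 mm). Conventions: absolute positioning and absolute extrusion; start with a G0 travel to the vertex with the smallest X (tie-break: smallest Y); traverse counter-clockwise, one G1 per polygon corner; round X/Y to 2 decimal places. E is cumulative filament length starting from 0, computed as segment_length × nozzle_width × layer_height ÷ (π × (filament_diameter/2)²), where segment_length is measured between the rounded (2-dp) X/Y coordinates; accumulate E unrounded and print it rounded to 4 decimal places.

At z = 12.32 mm: the cone contributes a regular 16-gon of circumradius 1.420 (interpolated between r1=4.5 and r2=0.5 at t=0.770). The outline is a single polygon with 16 vertices. Extrusion per mm of travel: 0.25 × 0.28 / (π × 0.875²) = 0.029103. Accumulating E over each segment gives final E = 0.2575.

G0 X-1.42 Y0.00 Z12.32
G1 X-1.31 Y-0.54 E0.0160
G1 X-1.00 Y-1.00 E0.0322
G1 X-0.54 Y-1.31 E0.0483
G1 X0.00 Y-1.42 E0.0644
G1 X0.54 Y-1.31 E0.0804
G1 X1.00 Y-1.00 E0.0965
G1 X1.31 Y-0.54 E0.1127
G1 X1.42 Y0.00 E0.1287
G1 X1.31 Y0.54 E0.1448
G1 X1.00 Y1.00 E0.1609
G1 X0.54 Y1.31 E0.1771
G1 X0.00 Y1.42 E0.1931
G1 X-0.54 Y1.31 E0.2091
G1 X-1.00 Y1.00 E0.2253
G1 X-1.31 Y0.54 E0.2414
G1 X-1.42 Y0.00 E0.2575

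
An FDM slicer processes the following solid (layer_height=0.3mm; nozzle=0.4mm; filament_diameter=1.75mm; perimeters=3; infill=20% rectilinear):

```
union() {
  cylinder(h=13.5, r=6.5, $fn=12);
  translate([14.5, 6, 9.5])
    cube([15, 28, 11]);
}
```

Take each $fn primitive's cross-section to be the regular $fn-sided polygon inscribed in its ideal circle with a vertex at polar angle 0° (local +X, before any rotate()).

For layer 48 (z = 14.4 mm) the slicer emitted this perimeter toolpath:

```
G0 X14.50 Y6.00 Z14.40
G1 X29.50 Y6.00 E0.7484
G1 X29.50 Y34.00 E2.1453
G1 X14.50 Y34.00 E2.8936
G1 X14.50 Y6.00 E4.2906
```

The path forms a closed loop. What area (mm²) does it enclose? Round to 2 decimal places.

420.00 mm²

Apply the shoelace formula to the sequence of (X, Y) vertices; enclosed area = 420.00 mm².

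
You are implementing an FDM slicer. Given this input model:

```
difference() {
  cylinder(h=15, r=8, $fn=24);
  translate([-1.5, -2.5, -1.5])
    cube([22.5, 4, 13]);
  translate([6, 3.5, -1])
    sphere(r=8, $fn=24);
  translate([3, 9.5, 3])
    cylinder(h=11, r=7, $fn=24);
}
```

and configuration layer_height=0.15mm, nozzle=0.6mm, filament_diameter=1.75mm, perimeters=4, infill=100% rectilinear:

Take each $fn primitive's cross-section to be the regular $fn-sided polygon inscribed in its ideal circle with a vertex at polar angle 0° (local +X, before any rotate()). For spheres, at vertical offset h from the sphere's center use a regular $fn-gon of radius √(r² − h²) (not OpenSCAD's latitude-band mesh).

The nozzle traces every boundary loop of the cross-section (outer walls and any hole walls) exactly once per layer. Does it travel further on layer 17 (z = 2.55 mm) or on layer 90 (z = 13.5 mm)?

layer 17 (z = 2.55 mm)

Layer 17 (z = 2.55): the cylinder: section is a regular 24-gon, circumradius r=8 (perimeter = 2·24·8.000·sin(180°/24) = 50.12 mm); the 22.5×4 cube at (-1.5, -2.5) contributes its full rectangle (perimeter 53.00 mm); the sphere at (6, 3.5): section is a regular 24-gon, circumradius = √(r²−h²) = √(8²−3.55²) = 7.169 (perimeter = 2·24·7.169·sin(180°/24) = 44.92 mm); the cylinder at (3, 9.5) does not reach this height (z outside [3, 14]); Taking the first minus the rest: starting from the r=8 cylinder, the 22.5×4 cube at (-1.5, -2.5) partially overlaps it — only the 37.41 mm² overlap (of its 90.00 mm²) is removed, clipping the outline; the r=8 sphere at (6, 3.5) partially overlaps it — only the 47.12 mm² overlap (of its 159.63 mm²) is removed, clipping the outline — boundary = 54.74 mm. So its perimeter = 54.74 mm. Layer 90 (z = 13.5): the r=8 cylinder contributes a regular 24-gon of circumradius 8 (perimeter = 2·24·8.000·sin(180°/24) = 50.12 mm); the cube at (-1.5, -2.5) does not reach this height (z outside [-1.5, 11.5]); the sphere at (6, 3.5) does not reach this height (|z−center|=14.500 > r=8); the r=7 cylinder at (3, 9.5) contributes a regular 24-gon of circumradius 7 (perimeter = 2·24·7.000·sin(180°/24) = 43.86 mm); After the difference (first − rest): starting from the r=8 cylinder, the r=7 cylinder at (3, 9.5) partially overlaps it — only the 37.92 mm² overlap (of its 152.19 mm²) is removed, clipping the outline — boundary = 50.72 mm. So its perimeter = 50.72 mm. Layer 17 is larger (54.74 vs 50.72 mm).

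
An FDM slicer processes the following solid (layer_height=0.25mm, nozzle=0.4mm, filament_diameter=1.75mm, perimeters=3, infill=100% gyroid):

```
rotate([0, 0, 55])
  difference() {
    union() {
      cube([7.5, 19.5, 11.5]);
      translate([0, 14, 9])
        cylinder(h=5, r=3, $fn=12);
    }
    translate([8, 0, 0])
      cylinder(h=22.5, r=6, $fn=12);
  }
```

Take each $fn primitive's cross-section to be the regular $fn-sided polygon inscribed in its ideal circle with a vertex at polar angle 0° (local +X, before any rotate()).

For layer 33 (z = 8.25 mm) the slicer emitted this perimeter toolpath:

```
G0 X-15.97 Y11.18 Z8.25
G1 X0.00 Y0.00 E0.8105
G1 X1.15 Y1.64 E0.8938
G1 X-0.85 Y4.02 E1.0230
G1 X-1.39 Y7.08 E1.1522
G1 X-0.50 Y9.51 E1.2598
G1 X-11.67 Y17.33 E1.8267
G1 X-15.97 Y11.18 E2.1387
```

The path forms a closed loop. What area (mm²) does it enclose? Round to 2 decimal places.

122.26 mm²

Apply the shoelace formula to the sequence of (X, Y) vertices; enclosed area = 122.26 mm².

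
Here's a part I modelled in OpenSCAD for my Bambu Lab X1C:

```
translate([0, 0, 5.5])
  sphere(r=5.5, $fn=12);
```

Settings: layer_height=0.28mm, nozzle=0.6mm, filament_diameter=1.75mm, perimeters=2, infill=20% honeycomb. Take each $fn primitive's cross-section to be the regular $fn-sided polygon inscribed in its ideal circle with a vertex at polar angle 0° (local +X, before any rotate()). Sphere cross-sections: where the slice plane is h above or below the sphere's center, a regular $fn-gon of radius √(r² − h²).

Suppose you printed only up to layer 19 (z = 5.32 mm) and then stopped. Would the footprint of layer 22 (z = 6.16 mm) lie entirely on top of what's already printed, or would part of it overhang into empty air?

Compare the two slices. At z = 5.32: the sphere: section is a regular 12-gon, circumradius = √(r²−h²) = √(5.5²−0.18²) = 5.497 (area = (12/2)·5.497²·sin(360°/12) = 90.65 mm²). At z = 6.16: the r=5.5 sphere slices to a regular 12-gon of circumradius 5.460 (√(r²−h²) with h=0.66 from center) (area = (12/2)·5.460²·sin(360°/12) = 89.44 mm²). Checking containment: the cross-section at z = 6.16 is a subset of the cross-section at z = 5.32.

entirely on top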